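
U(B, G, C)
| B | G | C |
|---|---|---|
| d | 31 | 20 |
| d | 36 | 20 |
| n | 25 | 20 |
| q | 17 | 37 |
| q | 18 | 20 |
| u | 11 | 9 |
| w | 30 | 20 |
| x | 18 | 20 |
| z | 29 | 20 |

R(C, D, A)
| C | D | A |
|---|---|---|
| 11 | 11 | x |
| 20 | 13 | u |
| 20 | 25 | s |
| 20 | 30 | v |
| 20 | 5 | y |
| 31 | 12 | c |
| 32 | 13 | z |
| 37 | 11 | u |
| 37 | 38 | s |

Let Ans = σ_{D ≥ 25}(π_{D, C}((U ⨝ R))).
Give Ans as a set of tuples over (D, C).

{(25, 20), (30, 20), (38, 37)}

Joining U and R on C yields {(d, 31, 20, 13, u), (d, 31, 20, 25, s), (d, 31, 20, 30, v), (d, 31, 20, 5, y), (d, 36, 20, 13, u), (d, 36, 20, 25, s), (d, 36, 20, 30, v), (d, 36, 20, 5, y), (n, 25, 20, 13, u), (n, 25, 20, 25, s), (n, 25, 20, 30, v), (n, 25, 20, 5, y), (q, 17, 37, 11, u), (q, 17, 37, 38, s), (q, 18, 20, 13, u), (q, 18, 20, 25, s), (q, 18, 20, 30, v), (q, 18, 20, 5, y), (w, 30, 20, 13, u), (w, 30, 20, 25, s), (w, 30, 20, 30, v), (w, 30, 20, 5, y), (x, 18, 20, 13, u), (x, 18, 20, 25, s), (x, 18, 20, 30, v), (x, 18, 20, 5, y), (z, 29, 20, 13, u), (z, 29, 20, 25, s), (z, 29, 20, 30, v), (z, 29, 20, 5, y)}.
π[D, C]: project onto (D, C) (24 duplicate(s) eliminated) → {(11, 37), (13, 20), (25, 20), (30, 20), (38, 37), (5, 20)}
σ[D ≥ 25]: keep tuples satisfying D ≥ 25 → {(25, 20), (30, 20), (38, 37)}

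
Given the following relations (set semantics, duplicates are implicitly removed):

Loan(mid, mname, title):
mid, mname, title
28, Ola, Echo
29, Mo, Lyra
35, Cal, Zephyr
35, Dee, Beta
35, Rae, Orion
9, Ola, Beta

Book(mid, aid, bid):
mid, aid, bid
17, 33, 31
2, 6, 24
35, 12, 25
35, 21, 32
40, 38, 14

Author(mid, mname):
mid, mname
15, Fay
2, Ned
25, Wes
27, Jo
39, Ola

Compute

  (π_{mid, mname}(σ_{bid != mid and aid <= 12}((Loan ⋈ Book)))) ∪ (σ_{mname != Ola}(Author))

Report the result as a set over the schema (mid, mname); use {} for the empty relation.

{(15, Fay), (2, Ned), (25, Wes), (27, Jo), (35, Cal), (35, Dee), (35, Rae)}

Natural join on mid: {(35, Cal, Zephyr, 12, 25), (35, Cal, Zephyr, 21, 32), (35, Dee, Beta, 12, 25), (35, Dee, Beta, 21, 32), (35, Rae, Orion, 12, 25), (35, Rae, Orion, 21, 32)}
Selection bid != mid and aid <= 12: {(35, Cal, Zephyr, 12, 25), (35, Dee, Beta, 12, 25), (35, Rae, Orion, 12, 25)}
π_{mid, mname} gives {(35, Cal), (35, Dee), (35, Rae)}.
Selection mname != Ola: {(15, Fay), (2, Ned), (25, Wes), (27, Jo)}
Union: {(35, Cal), (35, Dee), (35, Rae)} with {(15, Fay), (2, Ned), (25, Wes), (27, Jo)} → {(15, Fay), (2, Ned), (25, Wes), (27, Jo), (35, Cal), (35, Dee), (35, Rae)}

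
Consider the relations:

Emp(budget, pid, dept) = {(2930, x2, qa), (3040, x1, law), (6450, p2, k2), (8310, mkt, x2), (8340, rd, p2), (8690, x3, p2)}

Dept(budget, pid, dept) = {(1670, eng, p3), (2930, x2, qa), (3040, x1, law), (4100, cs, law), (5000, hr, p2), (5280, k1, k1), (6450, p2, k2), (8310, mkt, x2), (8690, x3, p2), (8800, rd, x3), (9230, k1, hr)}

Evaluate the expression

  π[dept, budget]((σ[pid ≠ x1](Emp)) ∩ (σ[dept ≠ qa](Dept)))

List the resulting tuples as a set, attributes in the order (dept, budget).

{(k2, 6450), (p2, 8690), (x2, 8310)}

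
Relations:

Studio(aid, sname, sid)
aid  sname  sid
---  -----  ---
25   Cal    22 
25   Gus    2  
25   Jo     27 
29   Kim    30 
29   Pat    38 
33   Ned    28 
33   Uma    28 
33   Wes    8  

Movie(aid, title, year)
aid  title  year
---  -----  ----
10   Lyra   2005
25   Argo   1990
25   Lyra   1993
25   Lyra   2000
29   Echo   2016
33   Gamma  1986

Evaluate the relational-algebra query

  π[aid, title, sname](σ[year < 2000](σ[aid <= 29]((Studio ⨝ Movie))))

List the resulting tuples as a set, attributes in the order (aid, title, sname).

{(25, Argo, Cal), (25, Argo, Gus), (25, Argo, Jo), (25, Lyra, Cal), (25, Lyra, Gus), (25, Lyra, Jo)}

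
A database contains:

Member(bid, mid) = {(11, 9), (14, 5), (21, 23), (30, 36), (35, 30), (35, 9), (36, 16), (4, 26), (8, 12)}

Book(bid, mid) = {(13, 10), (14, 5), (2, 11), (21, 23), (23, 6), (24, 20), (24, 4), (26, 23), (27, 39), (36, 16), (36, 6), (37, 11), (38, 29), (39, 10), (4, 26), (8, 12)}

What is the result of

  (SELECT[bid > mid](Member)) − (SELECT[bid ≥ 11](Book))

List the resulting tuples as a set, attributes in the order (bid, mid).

Filtering on bid > mid leaves {(11, 9), (14, 5), (35, 30), (35, 9), (36, 16)}.
Filtering on bid ≥ 11 leaves {(13, 10), (14, 5), (21, 23), (23, 6), (24, 20), (24, 4), (26, 23), (27, 39), (36, 16), (36, 6), (37, 11), (38, 29), (39, 10)}.
Set difference of the two operands is {(11, 9), (35, 30), (35, 9)}.

{(11, 9), (35, 30), (35, 9)}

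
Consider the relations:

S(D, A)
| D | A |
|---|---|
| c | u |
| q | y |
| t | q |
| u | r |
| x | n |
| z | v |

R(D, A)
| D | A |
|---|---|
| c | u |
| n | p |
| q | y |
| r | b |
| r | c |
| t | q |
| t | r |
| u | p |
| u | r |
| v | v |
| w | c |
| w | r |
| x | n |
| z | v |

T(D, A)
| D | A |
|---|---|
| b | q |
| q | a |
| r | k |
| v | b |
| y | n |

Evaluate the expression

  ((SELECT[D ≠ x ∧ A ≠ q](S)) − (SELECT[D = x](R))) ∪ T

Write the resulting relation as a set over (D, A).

{(b, q), (c, u), (q, a), (q, y), (r, k), (u, r), (v, b), (y, n), (z, v)}

σ[D ≠ x ∧ A ≠ q]: keep tuples satisfying D ≠ x ∧ A ≠ q → {(c, u), (q, y), (u, r), (z, v)}
σ[D = x]: keep tuples satisfying D = x → {(x, n)}
Set difference of the two operands is {(c, u), (q, y), (u, r), (z, v)}.
Set union of the two operands is {(b, q), (c, u), (q, a), (q, y), (r, k), (u, r), (v, b), (y, n), (z, v)}.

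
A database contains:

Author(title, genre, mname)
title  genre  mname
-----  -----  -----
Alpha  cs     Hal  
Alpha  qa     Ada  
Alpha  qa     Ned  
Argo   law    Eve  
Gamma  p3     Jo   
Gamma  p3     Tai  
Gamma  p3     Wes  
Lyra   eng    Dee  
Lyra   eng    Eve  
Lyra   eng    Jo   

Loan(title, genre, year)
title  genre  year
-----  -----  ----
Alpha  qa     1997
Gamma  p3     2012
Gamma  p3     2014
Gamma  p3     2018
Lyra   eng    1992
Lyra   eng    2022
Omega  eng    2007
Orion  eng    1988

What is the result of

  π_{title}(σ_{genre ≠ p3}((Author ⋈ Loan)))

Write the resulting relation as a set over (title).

Natural join on title, genre: {(Alpha, qa, Ada, 1997), (Alpha, qa, Ned, 1997), (Gamma, p3, Jo, 2012), (Gamma, p3, Jo, 2014), (Gamma, p3, Jo, 2018), (Gamma, p3, Tai, 2012), (Gamma, p3, Tai, 2014), (Gamma, p3, Tai, 2018), (Gamma, p3, Wes, 2012), (Gamma, p3, Wes, 2014), (Gamma, p3, Wes, 2018), (Lyra, eng, Dee, 1992), (Lyra, eng, Dee, 2022), (Lyra, eng, Eve, 1992), (Lyra, eng, Eve, 2022), (Lyra, eng, Jo, 1992), (Lyra, eng, Jo, 2022)}
Filtering on genre ≠ p3 leaves {(Alpha, qa, Ada, 1997), (Alpha, qa, Ned, 1997), (Lyra, eng, Dee, 1992), (Lyra, eng, Dee, 2022), (Lyra, eng, Eve, 1992), (Lyra, eng, Eve, 2022), (Lyra, eng, Jo, 1992), (Lyra, eng, Jo, 2022)}.
π[title]: project onto (title) (6 duplicate(s) eliminated) → {Alpha, Lyra}

{Alpha, Lyra}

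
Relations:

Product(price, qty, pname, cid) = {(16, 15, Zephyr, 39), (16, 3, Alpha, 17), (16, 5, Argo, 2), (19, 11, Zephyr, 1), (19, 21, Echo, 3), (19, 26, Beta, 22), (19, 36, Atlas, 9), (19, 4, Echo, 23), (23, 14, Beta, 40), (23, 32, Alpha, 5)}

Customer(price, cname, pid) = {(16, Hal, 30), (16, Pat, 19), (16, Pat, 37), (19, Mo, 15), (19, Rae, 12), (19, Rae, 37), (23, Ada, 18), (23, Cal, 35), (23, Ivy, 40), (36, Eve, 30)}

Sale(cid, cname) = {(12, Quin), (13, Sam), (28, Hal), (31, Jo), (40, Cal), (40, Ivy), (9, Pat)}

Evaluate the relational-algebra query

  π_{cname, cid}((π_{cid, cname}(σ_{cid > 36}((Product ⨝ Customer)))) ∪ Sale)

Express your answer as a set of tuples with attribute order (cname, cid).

Product ⋈ Customer (natural join on price): {(16, 15, Zephyr, 39, Hal, 30), (16, 15, Zephyr, 39, Pat, 19), (16, 15, Zephyr, 39, Pat, 37), (16, 3, Alpha, 17, Hal, 30), (16, 3, Alpha, 17, Pat, 19), (16, 3, Alpha, 17, Pat, 37), (16, 5, Argo, 2, Hal, 30), (16, 5, Argo, 2, Pat, 19), (16, 5, Argo, 2, Pat, 37), (19, 11, Zephyr, 1, Mo, 15), (19, 11, Zephyr, 1, Rae, 12), (19, 11, Zephyr, 1, Rae, 37), (19, 21, Echo, 3, Mo, 15), (19, 21, Echo, 3, Rae, 12), (19, 21, Echo, 3, Rae, 37), (19, 26, Beta, 22, Mo, 15), (19, 26, Beta, 22, Rae, 12), (19, 26, Beta, 22, Rae, 37), (19, 36, Atlas, 9, Mo, 15), (19, 36, Atlas, 9, Rae, 12), (19, 36, Atlas, 9, Rae, 37), (19, 4, Echo, 23, Mo, 15), (19, 4, Echo, 23, Rae, 12), (19, 4, Echo, 23, Rae, 37), (23, 14, Beta, 40, Ada, 18), (23, 14, Beta, 40, Cal, 35), (23, 14, Beta, 40, Ivy, 40), (23, 32, Alpha, 5, Ada, 18), (23, 32, Alpha, 5, Cal, 35), (23, 32, Alpha, 5, Ivy, 40)}
Filtering on cid > 36 leaves {(16, 15, Zephyr, 39, Hal, 30), (16, 15, Zephyr, 39, Pat, 19), (16, 15, Zephyr, 39, Pat, 37), (23, 14, Beta, 40, Ada, 18), (23, 14, Beta, 40, Cal, 35), (23, 14, Beta, 40, Ivy, 40)}.
π[cid, cname]: project onto (cid, cname) (1 duplicate(s) eliminated) → {(39, Hal), (39, Pat), (40, Ada), (40, Cal), (40, Ivy)}
Taking the union: {(12, Quin), (13, Sam), (28, Hal), (31, Jo), (39, Hal), (39, Pat), (40, Ada), (40, Cal), (40, Ivy), (9, Pat)}
π[cname, cid]: project onto (cname, cid) → {(Ada, 40), (Cal, 40), (Hal, 28), (Hal, 39), (Ivy, 40), (Jo, 31), (Pat, 39), (Pat, 9), (Quin, 12), (Sam, 13)}

{(Ada, 40), (Cal, 40), (Hal, 28), (Hal, 39), (Ivy, 40), (Jo, 31), (Pat, 39), (Pat, 9), (Quin, 12), (Sam, 13)}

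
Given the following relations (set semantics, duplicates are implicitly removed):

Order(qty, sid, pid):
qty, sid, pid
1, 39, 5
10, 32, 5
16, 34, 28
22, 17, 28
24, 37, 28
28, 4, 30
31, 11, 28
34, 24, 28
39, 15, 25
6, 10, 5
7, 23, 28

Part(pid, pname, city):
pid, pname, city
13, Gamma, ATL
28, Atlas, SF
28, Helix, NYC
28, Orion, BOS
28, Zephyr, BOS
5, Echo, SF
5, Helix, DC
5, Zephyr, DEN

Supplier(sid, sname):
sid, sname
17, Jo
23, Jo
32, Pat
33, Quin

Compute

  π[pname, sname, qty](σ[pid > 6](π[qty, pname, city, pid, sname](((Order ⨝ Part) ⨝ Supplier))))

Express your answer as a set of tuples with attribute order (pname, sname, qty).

{(Atlas, Jo, 22), (Atlas, Jo, 7), (Helix, Jo, 22), (Helix, Jo, 7), (Orion, Jo, 22), (Orion, Jo, 7), (Zephyr, Jo, 22), (Zephyr, Jo, 7)}

Order ⋈ Part (natural join on pid): {(1, 39, 5, Echo, SF), (1, 39, 5, Helix, DC), (1, 39, 5, Zephyr, DEN), (10, 32, 5, Echo, SF), (10, 32, 5, Helix, DC), (10, 32, 5, Zephyr, DEN), (16, 34, 28, Atlas, SF), (16, 34, 28, Helix, NYC), (16, 34, 28, Orion, BOS), (16, 34, 28, Zephyr, BOS), (22, 17, 28, Atlas, SF), (22, 17, 28, Helix, NYC), (22, 17, 28, Orion, BOS), (22, 17, 28, Zephyr, BOS), (24, 37, 28, Atlas, SF), (24, 37, 28, Helix, NYC), (24, 37, 28, Orion, BOS), (24, 37, 28, Zephyr, BOS), (31, 11, 28, Atlas, SF), (31, 11, 28, Helix, NYC), (31, 11, 28, Orion, BOS), (31, 11, 28, Zephyr, BOS), (34, 24, 28, Atlas, SF), (34, 24, 28, Helix, NYC), (34, 24, 28, Orion, BOS), (34, 24, 28, Zephyr, BOS), (6, 10, 5, Echo, SF), (6, 10, 5, Helix, DC), (6, 10, 5, Zephyr, DEN), (7, 23, 28, Atlas, SF), (7, 23, 28, Helix, NYC), (7, 23, 28, Orion, BOS), (7, 23, 28, Zephyr, BOS)}
(Order ⨝ Part) ⋈ Supplier (natural join on sid): {(10, 32, 5, Echo, SF, Pat), (10, 32, 5, Helix, DC, Pat), (10, 32, 5, Zephyr, DEN, Pat), (22, 17, 28, Atlas, SF, Jo), (22, 17, 28, Helix, NYC, Jo), (22, 17, 28, Orion, BOS, Jo), (22, 17, 28, Zephyr, BOS, Jo), (7, 23, 28, Atlas, SF, Jo), (7, 23, 28, Helix, NYC, Jo), (7, 23, 28, Orion, BOS, Jo), (7, 23, 28, Zephyr, BOS, Jo)}
Keep only column(s) qty, pname, city, pid, sname: {(10, Echo, SF, 5, Pat), (10, Helix, DC, 5, Pat), (10, Zephyr, DEN, 5, Pat), (22, Atlas, SF, 28, Jo), (22, Helix, NYC, 28, Jo), (22, Orion, BOS, 28, Jo), (22, Zephyr, BOS, 28, Jo), (7, Atlas, SF, 28, Jo), (7, Helix, NYC, 28, Jo), (7, Orion, BOS, 28, Jo), (7, Zephyr, BOS, 28, Jo)}
Selection pid > 6: {(22, Atlas, SF, 28, Jo), (22, Helix, NYC, 28, Jo), (22, Orion, BOS, 28, Jo), (22, Zephyr, BOS, 28, Jo), (7, Atlas, SF, 28, Jo), (7, Helix, NYC, 28, Jo), (7, Orion, BOS, 28, Jo), (7, Zephyr, BOS, 28, Jo)}
Keep only column(s) pname, sname, qty: {(Atlas, Jo, 22), (Atlas, Jo, 7), (Helix, Jo, 22), (Helix, Jo, 7), (Orion, Jo, 22), (Orion, Jo, 7), (Zephyr, Jo, 22), (Zephyr, Jo, 7)}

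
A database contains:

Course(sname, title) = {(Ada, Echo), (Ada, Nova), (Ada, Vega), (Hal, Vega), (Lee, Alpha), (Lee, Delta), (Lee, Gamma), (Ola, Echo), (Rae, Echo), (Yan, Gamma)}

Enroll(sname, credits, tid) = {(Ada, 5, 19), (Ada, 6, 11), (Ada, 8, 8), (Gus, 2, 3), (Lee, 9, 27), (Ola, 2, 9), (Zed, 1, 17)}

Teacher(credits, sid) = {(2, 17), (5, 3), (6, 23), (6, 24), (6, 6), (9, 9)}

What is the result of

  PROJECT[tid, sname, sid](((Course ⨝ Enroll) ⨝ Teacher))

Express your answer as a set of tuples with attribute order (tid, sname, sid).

{(11, Ada, 23), (11, Ada, 24), (11, Ada, 6), (19, Ada, 3), (27, Lee, 9), (9, Ola, 17)}

Natural join on sname: {(Ada, Echo, 5, 19), (Ada, Echo, 6, 11), (Ada, Echo, 8, 8), (Ada, Nova, 5, 19), (Ada, Nova, 6, 11), (Ada, Nova, 8, 8), (Ada, Vega, 5, 19), (Ada, Vega, 6, 11), (Ada, Vega, 8, 8), (Lee, Alpha, 9, 27), (Lee, Delta, 9, 27), (Lee, Gamma, 9, 27), (Ola, Echo, 2, 9)}
Natural join on credits: {(Ada, Echo, 5, 19, 3), (Ada, Echo, 6, 11, 23), (Ada, Echo, 6, 11, 24), (Ada, Echo, 6, 11, 6), (Ada, Nova, 5, 19, 3), (Ada, Nova, 6, 11, 23), (Ada, Nova, 6, 11, 24), (Ada, Nova, 6, 11, 6), (Ada, Vega, 5, 19, 3), (Ada, Vega, 6, 11, 23), (Ada, Vega, 6, 11, 24), (Ada, Vega, 6, 11, 6), (Lee, Alpha, 9, 27, 9), (Lee, Delta, 9, 27, 9), (Lee, Gamma, 9, 27, 9), (Ola, Echo, 2, 9, 17)}
π_{tid, sname, sid} gives {(11, Ada, 23), (11, Ada, 24), (11, Ada, 6), (19, Ada, 3), (27, Lee, 9), (9, Ola, 17)} (10 duplicate(s) eliminated).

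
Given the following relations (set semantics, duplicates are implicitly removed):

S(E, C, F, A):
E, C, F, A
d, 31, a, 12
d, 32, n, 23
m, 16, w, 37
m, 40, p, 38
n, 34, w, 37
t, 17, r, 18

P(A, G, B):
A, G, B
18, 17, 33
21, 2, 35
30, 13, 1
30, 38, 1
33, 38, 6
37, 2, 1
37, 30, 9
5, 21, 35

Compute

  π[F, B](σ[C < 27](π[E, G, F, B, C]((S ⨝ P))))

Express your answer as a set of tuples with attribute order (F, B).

Natural join on A: {(m, 16, w, 37, 2, 1), (m, 16, w, 37, 30, 9), (n, 34, w, 37, 2, 1), (n, 34, w, 37, 30, 9), (t, 17, r, 18, 17, 33)}
Projecting to E, G, F, B, C: {(m, 2, w, 1, 16), (m, 30, w, 9, 16), (n, 2, w, 1, 34), (n, 30, w, 9, 34), (t, 17, r, 33, 17)}
Filtering on C < 27 leaves {(m, 2, w, 1, 16), (m, 30, w, 9, 16), (t, 17, r, 33, 17)}.
Projecting to F, B: {(r, 33), (w, 1), (w, 9)}

{(r, 33), (w, 1), (w, 9)}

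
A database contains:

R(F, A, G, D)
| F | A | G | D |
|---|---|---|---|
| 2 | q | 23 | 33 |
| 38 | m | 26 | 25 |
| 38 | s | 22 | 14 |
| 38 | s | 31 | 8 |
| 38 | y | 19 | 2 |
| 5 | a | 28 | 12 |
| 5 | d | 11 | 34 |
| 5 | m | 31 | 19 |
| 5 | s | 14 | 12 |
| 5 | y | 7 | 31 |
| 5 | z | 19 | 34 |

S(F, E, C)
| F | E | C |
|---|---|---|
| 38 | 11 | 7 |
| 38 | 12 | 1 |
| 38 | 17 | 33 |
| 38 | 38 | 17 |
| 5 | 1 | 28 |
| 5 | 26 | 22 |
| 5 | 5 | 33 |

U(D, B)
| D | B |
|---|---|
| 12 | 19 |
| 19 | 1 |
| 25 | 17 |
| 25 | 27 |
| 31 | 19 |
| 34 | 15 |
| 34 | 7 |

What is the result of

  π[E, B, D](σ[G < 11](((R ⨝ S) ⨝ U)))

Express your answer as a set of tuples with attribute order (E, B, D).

{(1, 19, 31), (26, 19, 31), (5, 19, 31)}

Joining R and S on F yields {(38, m, 26, 25, 11, 7), (38, m, 26, 25, 12, 1), (38, m, 26, 25, 17, 33), (38, m, 26, 25, 38, 17), (38, s, 22, 14, 11, 7), (38, s, 22, 14, 12, 1), (38, s, 22, 14, 17, 33), (38, s, 22, 14, 38, 17), (38, s, 31, 8, 11, 7), (38, s, 31, 8, 12, 1), (38, s, 31, 8, 17, 33), (38, s, 31, 8, 38, 17), (38, y, 19, 2, 11, 7), (38, y, 19, 2, 12, 1), (38, y, 19, 2, 17, 33), (38, y, 19, 2, 38, 17), (5, a, 28, 12, 1, 28), (5, a, 28, 12, 26, 22), (5, a, 28, 12, 5, 33), (5, d, 11, 34, 1, 28), (5, d, 11, 34, 26, 22), (5, d, 11, 34, 5, 33), (5, m, 31, 19, 1, 28), (5, m, 31, 19, 26, 22), (5, m, 31, 19, 5, 33), (5, s, 14, 12, 1, 28), (5, s, 14, 12, 26, 22), (5, s, 14, 12, 5, 33), (5, y, 7, 31, 1, 28), (5, y, 7, 31, 26, 22), (5, y, 7, 31, 5, 33), (5, z, 19, 34, 1, 28), (5, z, 19, 34, 26, 22), (5, z, 19, 34, 5, 33)}.
Joining (R ⨝ S) and U on D yields {(38, m, 26, 25, 11, 7, 17), (38, m, 26, 25, 11, 7, 27), (38, m, 26, 25, 12, 1, 17), (38, m, 26, 25, 12, 1, 27), (38, m, 26, 25, 17, 33, 17), (38, m, 26, 25, 17, 33, 27), (38, m, 26, 25, 38, 17, 17), (38, m, 26, 25, 38, 17, 27), (5, a, 28, 12, 1, 28, 19), (5, a, 28, 12, 26, 22, 19), (5, a, 28, 12, 5, 33, 19), (5, d, 11, 34, 1, 28, 15), (5, d, 11, 34, 1, 28, 7), (5, d, 11, 34, 26, 22, 15), (5, d, 11, 34, 26, 22, 7), (5, d, 11, 34, 5, 33, 15), (5, d, 11, 34, 5, 33, 7), (5, m, 31, 19, 1, 28, 1), (5, m, 31, 19, 26, 22, 1), (5, m, 31, 19, 5, 33, 1), (5, s, 14, 12, 1, 28, 19), (5, s, 14, 12, 26, 22, 19), (5, s, 14, 12, 5, 33, 19), (5, y, 7, 31, 1, 28, 19), (5, y, 7, 31, 26, 22, 19), (5, y, 7, 31, 5, 33, 19), (5, z, 19, 34, 1, 28, 15), (5, z, 19, 34, 1, 28, 7), (5, z, 19, 34, 26, 22, 15), (5, z, 19, 34, 26, 22, 7), (5, z, 19, 34, 5, 33, 15), (5, z, 19, 34, 5, 33, 7)}.
σ[G < 11]: keep tuples satisfying G < 11 → {(5, y, 7, 31, 1, 28, 19), (5, y, 7, 31, 26, 22, 19), (5, y, 7, 31, 5, 33, 19)}
π[E, B, D]: project onto (E, B, D) → {(1, 19, 31), (26, 19, 31), (5, 19, 31)}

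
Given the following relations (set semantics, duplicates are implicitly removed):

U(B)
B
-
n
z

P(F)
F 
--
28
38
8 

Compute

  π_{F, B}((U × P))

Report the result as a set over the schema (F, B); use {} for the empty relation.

U × P: Cartesian product, 2·3 = 6 tuples over (B, F).
π_{F, B} gives {(28, n), (28, z), (38, n), (38, z), (8, n), (8, z)}.

{(28, n), (28, z), (38, n), (38, z), (8, n), (8, z)}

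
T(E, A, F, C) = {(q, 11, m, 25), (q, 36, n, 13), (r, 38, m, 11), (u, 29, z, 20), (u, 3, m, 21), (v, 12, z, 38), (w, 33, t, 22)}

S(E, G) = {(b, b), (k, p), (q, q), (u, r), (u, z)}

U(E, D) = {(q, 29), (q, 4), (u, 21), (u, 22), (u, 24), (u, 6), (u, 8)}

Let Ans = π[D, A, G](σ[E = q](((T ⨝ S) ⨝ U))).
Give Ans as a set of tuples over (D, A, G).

{(29, 11, q), (29, 36, q), (4, 11, q), (4, 36, q)}

Natural join on E: {(q, 11, m, 25, q), (q, 36, n, 13, q), (u, 29, z, 20, r), (u, 29, z, 20, z), (u, 3, m, 21, r), (u, 3, m, 21, z)}
Natural join on E: {(q, 11, m, 25, q, 29), (q, 11, m, 25, q, 4), (q, 36, n, 13, q, 29), (q, 36, n, 13, q, 4), (u, 29, z, 20, r, 21), (u, 29, z, 20, r, 22), (u, 29, z, 20, r, 24), (u, 29, z, 20, r, 6), (u, 29, z, 20, r, 8), (u, 29, z, 20, z, 21), (u, 29, z, 20, z, 22), (u, 29, z, 20, z, 24), (u, 29, z, 20, z, 6), (u, 29, z, 20, z, 8), (u, 3, m, 21, r, 21), (u, 3, m, 21, r, 22), (u, 3, m, 21, r, 24), (u, 3, m, 21, r, 6), (u, 3, m, 21, r, 8), (u, 3, m, 21, z, 21), (u, 3, m, 21, z, 22), (u, 3, m, 21, z, 24), (u, 3, m, 21, z, 6), (u, 3, m, 21, z, 8)}
Filtering on E = q leaves {(q, 11, m, 25, q, 29), (q, 11, m, 25, q, 4), (q, 36, n, 13, q, 29), (q, 36, n, 13, q, 4)}.
Projecting to D, A, G: {(29, 11, q), (29, 36, q), (4, 11, q), (4, 36, q)}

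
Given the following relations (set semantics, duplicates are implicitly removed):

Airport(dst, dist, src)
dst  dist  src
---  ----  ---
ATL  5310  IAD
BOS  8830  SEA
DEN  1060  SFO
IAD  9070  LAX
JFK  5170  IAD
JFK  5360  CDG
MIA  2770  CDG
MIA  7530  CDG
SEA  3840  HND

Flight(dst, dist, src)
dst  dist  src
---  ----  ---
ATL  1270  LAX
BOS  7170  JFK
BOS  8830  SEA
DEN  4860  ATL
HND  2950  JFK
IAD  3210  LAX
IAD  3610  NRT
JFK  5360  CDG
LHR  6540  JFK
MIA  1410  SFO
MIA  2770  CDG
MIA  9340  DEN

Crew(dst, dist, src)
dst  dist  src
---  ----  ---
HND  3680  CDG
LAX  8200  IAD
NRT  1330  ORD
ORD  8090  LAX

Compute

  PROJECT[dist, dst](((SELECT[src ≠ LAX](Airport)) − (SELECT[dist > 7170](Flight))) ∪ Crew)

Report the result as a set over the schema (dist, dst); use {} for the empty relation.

σ[src ≠ LAX]: keep tuples satisfying src ≠ LAX → {(ATL, 5310, IAD), (BOS, 8830, SEA), (DEN, 1060, SFO), (JFK, 5170, IAD), (JFK, 5360, CDG), (MIA, 2770, CDG), (MIA, 7530, CDG), (SEA, 3840, HND)}
σ[dist > 7170]: keep tuples satisfying dist > 7170 → {(BOS, 8830, SEA), (MIA, 9340, DEN)}
Set difference of the two operands is {(ATL, 5310, IAD), (DEN, 1060, SFO), (JFK, 5170, IAD), (JFK, 5360, CDG), (MIA, 2770, CDG), (MIA, 7530, CDG), (SEA, 3840, HND)}.
Set union of the two operands is {(ATL, 5310, IAD), (DEN, 1060, SFO), (HND, 3680, CDG), (JFK, 5170, IAD), (JFK, 5360, CDG), (LAX, 8200, IAD), (MIA, 2770, CDG), (MIA, 7530, CDG), (NRT, 1330, ORD), (ORD, 8090, LAX), (SEA, 3840, HND)}.
Keep only column(s) dist, dst: {(1060, DEN), (1330, NRT), (2770, MIA), (3680, HND), (3840, SEA), (5170, JFK), (5310, ATL), (5360, JFK), (7530, MIA), (8090, ORD), (8200, LAX)}

{(1060, DEN), (1330, NRT), (2770, MIA), (3680, HND), (3840, SEA), (5170, JFK), (5310, ATL), (5360, JFK), (7530, MIA), (8090, ORD), (8200, LAX)}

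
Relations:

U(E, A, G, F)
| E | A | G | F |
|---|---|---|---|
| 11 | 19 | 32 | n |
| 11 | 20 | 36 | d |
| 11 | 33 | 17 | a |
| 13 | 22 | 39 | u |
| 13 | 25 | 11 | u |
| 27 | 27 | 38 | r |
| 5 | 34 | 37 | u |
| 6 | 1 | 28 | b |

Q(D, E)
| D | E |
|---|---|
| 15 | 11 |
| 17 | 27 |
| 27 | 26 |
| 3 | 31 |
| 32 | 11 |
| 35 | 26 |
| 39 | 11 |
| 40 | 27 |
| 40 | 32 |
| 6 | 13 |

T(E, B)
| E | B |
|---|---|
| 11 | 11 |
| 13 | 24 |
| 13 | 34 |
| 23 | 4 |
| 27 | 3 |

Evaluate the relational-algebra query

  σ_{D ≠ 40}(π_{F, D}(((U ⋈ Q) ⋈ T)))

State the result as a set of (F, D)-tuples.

Natural join on E: {(11, 19, 32, n, 15), (11, 19, 32, n, 32), (11, 19, 32, n, 39), (11, 20, 36, d, 15), (11, 20, 36, d, 32), (11, 20, 36, d, 39), (11, 33, 17, a, 15), (11, 33, 17, a, 32), (11, 33, 17, a, 39), (13, 22, 39, u, 6), (13, 25, 11, u, 6), (27, 27, 38, r, 17), (27, 27, 38, r, 40)}
Natural join on E: {(11, 19, 32, n, 15, 11), (11, 19, 32, n, 32, 11), (11, 19, 32, n, 39, 11), (11, 20, 36, d, 15, 11), (11, 20, 36, d, 32, 11), (11, 20, 36, d, 39, 11), (11, 33, 17, a, 15, 11), (11, 33, 17, a, 32, 11), (11, 33, 17, a, 39, 11), (13, 22, 39, u, 6, 24), (13, 22, 39, u, 6, 34), (13, 25, 11, u, 6, 24), (13, 25, 11, u, 6, 34), (27, 27, 38, r, 17, 3), (27, 27, 38, r, 40, 3)}
π_{F, D} gives {(a, 15), (a, 32), (a, 39), (d, 15), (d, 32), (d, 39), (n, 15), (n, 32), (n, 39), (r, 17), (r, 40), (u, 6)} (3 duplicate(s) eliminated).
Filtering on D ≠ 40 leaves {(a, 15), (a, 32), (a, 39), (d, 15), (d, 32), (d, 39), (n, 15), (n, 32), (n, 39), (r, 17), (u, 6)}.

{(a, 15), (a, 32), (a, 39), (d, 15), (d, 32), (d, 39), (n, 15), (n, 32), (n, 39), (r, 17), (u, 6)}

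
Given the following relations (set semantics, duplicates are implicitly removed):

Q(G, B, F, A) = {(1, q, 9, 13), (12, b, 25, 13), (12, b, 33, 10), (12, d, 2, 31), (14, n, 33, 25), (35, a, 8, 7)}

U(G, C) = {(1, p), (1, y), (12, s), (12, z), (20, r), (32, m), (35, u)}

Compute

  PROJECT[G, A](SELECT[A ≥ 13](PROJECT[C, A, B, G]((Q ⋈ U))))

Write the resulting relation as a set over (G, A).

Q ⋈ U (natural join on G): {(1, q, 9, 13, p), (1, q, 9, 13, y), (12, b, 25, 13, s), (12, b, 25, 13, z), (12, b, 33, 10, s), (12, b, 33, 10, z), (12, d, 2, 31, s), (12, d, 2, 31, z), (35, a, 8, 7, u)}
π[C, A, B, G]: project onto (C, A, B, G) → {(p, 13, q, 1), (s, 10, b, 12), (s, 13, b, 12), (s, 31, d, 12), (u, 7, a, 35), (y, 13, q, 1), (z, 10, b, 12), (z, 13, b, 12), (z, 31, d, 12)}
Apply σ_{A ≥ 13}; surviving tuples: {(p, 13, q, 1), (s, 13, b, 12), (s, 31, d, 12), (y, 13, q, 1), (z, 13, b, 12), (z, 31, d, 12)}
π[G, A]: project onto (G, A) (3 duplicate(s) eliminated) → {(1, 13), (12, 13), (12, 31)}

{(1, 13), (12, 13), (12, 31)}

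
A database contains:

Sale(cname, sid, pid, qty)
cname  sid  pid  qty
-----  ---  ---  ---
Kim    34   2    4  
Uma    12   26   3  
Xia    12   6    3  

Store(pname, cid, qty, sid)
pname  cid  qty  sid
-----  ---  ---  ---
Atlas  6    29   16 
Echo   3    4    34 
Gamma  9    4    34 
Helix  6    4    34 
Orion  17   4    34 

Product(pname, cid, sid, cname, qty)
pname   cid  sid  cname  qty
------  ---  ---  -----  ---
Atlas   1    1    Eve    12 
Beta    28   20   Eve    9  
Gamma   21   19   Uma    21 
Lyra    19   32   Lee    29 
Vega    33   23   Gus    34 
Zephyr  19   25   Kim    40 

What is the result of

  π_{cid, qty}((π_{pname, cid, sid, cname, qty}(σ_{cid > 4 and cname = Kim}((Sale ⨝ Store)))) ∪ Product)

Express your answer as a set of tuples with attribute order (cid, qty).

{(1, 12), (17, 4), (19, 29), (19, 40), (21, 21), (28, 9), (33, 34), (6, 4), (9, 4)}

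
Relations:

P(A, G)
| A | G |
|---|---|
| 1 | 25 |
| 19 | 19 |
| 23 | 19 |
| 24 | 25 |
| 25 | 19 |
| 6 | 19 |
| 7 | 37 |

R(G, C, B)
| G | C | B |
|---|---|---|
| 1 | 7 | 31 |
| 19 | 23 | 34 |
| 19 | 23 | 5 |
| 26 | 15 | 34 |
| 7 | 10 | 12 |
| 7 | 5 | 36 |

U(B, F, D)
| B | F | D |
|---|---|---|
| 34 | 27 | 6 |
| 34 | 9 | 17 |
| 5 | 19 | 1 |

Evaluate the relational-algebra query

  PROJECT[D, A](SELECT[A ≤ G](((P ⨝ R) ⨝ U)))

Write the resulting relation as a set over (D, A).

{(1, 19), (1, 6), (17, 19), (17, 6), (6, 19), (6, 6)}

P ⋈ R (natural join on G): {(19, 19, 23, 34), (19, 19, 23, 5), (23, 19, 23, 34), (23, 19, 23, 5), (25, 19, 23, 34), (25, 19, 23, 5), (6, 19, 23, 34), (6, 19, 23, 5)}
(P ⨝ R) ⋈ U (natural join on B): {(19, 19, 23, 34, 27, 6), (19, 19, 23, 34, 9, 17), (19, 19, 23, 5, 19, 1), (23, 19, 23, 34, 27, 6), (23, 19, 23, 34, 9, 17), (23, 19, 23, 5, 19, 1), (25, 19, 23, 34, 27, 6), (25, 19, 23, 34, 9, 17), (25, 19, 23, 5, 19, 1), (6, 19, 23, 34, 27, 6), (6, 19, 23, 34, 9, 17), (6, 19, 23, 5, 19, 1)}
Filtering on A ≤ G leaves {(19, 19, 23, 34, 27, 6), (19, 19, 23, 34, 9, 17), (19, 19, 23, 5, 19, 1), (6, 19, 23, 34, 27, 6), (6, 19, 23, 34, 9, 17), (6, 19, 23, 5, 19, 1)}.
π[D, A]: project onto (D, A) → {(1, 19), (1, 6), (17, 19), (17, 6), (6, 19), (6, 6)}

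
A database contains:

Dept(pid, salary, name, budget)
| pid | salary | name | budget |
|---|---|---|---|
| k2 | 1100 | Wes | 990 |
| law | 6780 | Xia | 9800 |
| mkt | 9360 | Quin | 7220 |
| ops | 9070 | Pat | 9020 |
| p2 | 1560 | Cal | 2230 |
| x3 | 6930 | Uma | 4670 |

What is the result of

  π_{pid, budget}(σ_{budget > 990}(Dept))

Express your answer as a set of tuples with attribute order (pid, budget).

Filtering on budget > 990 leaves {(law, 6780, Xia, 9800), (mkt, 9360, Quin, 7220), (ops, 9070, Pat, 9020), (p2, 1560, Cal, 2230), (x3, 6930, Uma, 4670)}.
Projecting to pid, budget: {(law, 9800), (mkt, 7220), (ops, 9020), (p2, 2230), (x3, 4670)}

{(law, 9800), (mkt, 7220), (ops, 9020), (p2, 2230), (x3, 4670)}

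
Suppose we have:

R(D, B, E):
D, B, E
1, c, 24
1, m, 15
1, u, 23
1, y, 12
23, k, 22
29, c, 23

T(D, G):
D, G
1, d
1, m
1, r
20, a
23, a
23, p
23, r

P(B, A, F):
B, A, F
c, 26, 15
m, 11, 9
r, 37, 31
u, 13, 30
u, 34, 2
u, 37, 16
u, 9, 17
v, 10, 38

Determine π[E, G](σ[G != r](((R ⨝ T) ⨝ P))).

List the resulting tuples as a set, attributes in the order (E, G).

{(15, d), (15, m), (23, d), (23, m), (24, d), (24, m)}

Joining R and T on D yields {(1, c, 24, d), (1, c, 24, m), (1, c, 24, r), (1, m, 15, d), (1, m, 15, m), (1, m, 15, r), (1, u, 23, d), (1, u, 23, m), (1, u, 23, r), (1, y, 12, d), (1, y, 12, m), (1, y, 12, r), (23, k, 22, a), (23, k, 22, p), (23, k, 22, r)}.
Joining (R ⨝ T) and P on B yields {(1, c, 24, d, 26, 15), (1, c, 24, m, 26, 15), (1, c, 24, r, 26, 15), (1, m, 15, d, 11, 9), (1, m, 15, m, 11, 9), (1, m, 15, r, 11, 9), (1, u, 23, d, 13, 30), (1, u, 23, d, 34, 2), (1, u, 23, d, 37, 16), (1, u, 23, d, 9, 17), (1, u, 23, m, 13, 30), (1, u, 23, m, 34, 2), (1, u, 23, m, 37, 16), (1, u, 23, m, 9, 17), (1, u, 23, r, 13, 30), (1, u, 23, r, 34, 2), (1, u, 23, r, 37, 16), (1, u, 23, r, 9, 17)}.
Apply σ_{G != r}; surviving tuples: {(1, c, 24, d, 26, 15), (1, c, 24, m, 26, 15), (1, m, 15, d, 11, 9), (1, m, 15, m, 11, 9), (1, u, 23, d, 13, 30), (1, u, 23, d, 34, 2), (1, u, 23, d, 37, 16), (1, u, 23, d, 9, 17), (1, u, 23, m, 13, 30), (1, u, 23, m, 34, 2), (1, u, 23, m, 37, 16), (1, u, 23, m, 9, 17)}
π_{E, G} gives {(15, d), (15, m), (23, d), (23, m), (24, d), (24, m)} (6 duplicate(s) eliminated).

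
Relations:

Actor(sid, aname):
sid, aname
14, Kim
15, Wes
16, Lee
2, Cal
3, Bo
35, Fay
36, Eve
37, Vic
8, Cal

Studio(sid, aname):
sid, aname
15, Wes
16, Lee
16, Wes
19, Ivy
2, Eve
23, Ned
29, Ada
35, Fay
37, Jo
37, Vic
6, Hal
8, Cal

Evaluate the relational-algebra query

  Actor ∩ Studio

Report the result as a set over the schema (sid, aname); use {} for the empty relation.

{(15, Wes), (16, Lee), (35, Fay), (37, Vic), (8, Cal)}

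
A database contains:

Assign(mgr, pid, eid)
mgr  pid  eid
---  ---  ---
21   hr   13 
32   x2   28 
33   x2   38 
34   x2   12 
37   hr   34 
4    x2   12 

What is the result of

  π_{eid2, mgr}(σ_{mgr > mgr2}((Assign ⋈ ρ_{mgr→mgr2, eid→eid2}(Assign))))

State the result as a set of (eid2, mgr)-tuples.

{(12, 32), (12, 33), (12, 34), (13, 37), (28, 33), (28, 34), (38, 34)}

ρ[mgr→mgr2, eid→eid2]: schema becomes (mgr2, pid, eid2); tuples unchanged.
Joining Assign and ρ_{mgr→mgr2, eid→eid2}(Assign) on pid yields {(21, hr, 13, 21, 13), (21, hr, 13, 37, 34), (32, x2, 28, 32, 28), (32, x2, 28, 33, 38), (32, x2, 28, 34, 12), (32, x2, 28, 4, 12), (33, x2, 38, 32, 28), (33, x2, 38, 33, 38), (33, x2, 38, 34, 12), (33, x2, 38, 4, 12), (34, x2, 12, 32, 28), (34, x2, 12, 33, 38), (34, x2, 12, 34, 12), (34, x2, 12, 4, 12), (37, hr, 34, 21, 13), (37, hr, 34, 37, 34), (4, x2, 12, 32, 28), (4, x2, 12, 33, 38), (4, x2, 12, 34, 12), (4, x2, 12, 4, 12)}.
Selection mgr > mgr2: {(32, x2, 28, 4, 12), (33, x2, 38, 32, 28), (33, x2, 38, 4, 12), (34, x2, 12, 32, 28), (34, x2, 12, 33, 38), (34, x2, 12, 4, 12), (37, hr, 34, 21, 13)}
Projecting to eid2, mgr: {(12, 32), (12, 33), (12, 34), (13, 37), (28, 33), (28, 34), (38, 34)}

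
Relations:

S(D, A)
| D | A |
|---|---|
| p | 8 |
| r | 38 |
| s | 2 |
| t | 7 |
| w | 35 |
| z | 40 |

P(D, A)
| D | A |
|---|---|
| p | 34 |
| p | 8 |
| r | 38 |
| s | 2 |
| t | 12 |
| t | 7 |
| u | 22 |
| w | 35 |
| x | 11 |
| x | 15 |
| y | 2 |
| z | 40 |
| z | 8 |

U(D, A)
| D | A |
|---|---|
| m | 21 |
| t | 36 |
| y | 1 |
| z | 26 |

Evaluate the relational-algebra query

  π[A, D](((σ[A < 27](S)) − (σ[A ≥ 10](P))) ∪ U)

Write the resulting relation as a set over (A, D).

{(1, y), (2, s), (21, m), (26, z), (36, t), (7, t), (8, p)}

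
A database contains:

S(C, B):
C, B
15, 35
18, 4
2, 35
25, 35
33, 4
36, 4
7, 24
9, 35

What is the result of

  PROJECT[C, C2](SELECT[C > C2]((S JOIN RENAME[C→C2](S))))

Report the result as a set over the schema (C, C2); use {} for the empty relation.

{(15, 2), (15, 9), (25, 15), (25, 2), (25, 9), (33, 18), (36, 18), (36, 33), (9, 2)}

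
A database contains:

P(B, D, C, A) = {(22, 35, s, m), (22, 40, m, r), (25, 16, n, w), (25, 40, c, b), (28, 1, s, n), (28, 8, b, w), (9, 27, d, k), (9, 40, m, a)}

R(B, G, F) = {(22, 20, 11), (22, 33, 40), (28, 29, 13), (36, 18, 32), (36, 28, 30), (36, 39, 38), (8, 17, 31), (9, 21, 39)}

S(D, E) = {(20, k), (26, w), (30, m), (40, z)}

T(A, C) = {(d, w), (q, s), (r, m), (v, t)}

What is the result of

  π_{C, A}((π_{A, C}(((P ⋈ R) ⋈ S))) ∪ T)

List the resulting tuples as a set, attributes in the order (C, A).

{(m, a), (m, r), (s, q), (t, v), (w, d)}

P ⋈ R (natural join on B): {(22, 35, s, m, 20, 11), (22, 35, s, m, 33, 40), (22, 40, m, r, 20, 11), (22, 40, m, r, 33, 40), (28, 1, s, n, 29, 13), (28, 8, b, w, 29, 13), (9, 27, d, k, 21, 39), (9, 40, m, a, 21, 39)}
(P ⋈ R) ⋈ S (natural join on D): {(22, 40, m, r, 20, 11, z), (22, 40, m, r, 33, 40, z), (9, 40, m, a, 21, 39, z)}
π[A, C]: project onto (A, C) (1 duplicate(s) eliminated) → {(a, m), (r, m)}
Set union of the two operands is {(a, m), (d, w), (q, s), (r, m), (v, t)}.
π[C, A]: project onto (C, A) → {(m, a), (m, r), (s, q), (t, v), (w, d)}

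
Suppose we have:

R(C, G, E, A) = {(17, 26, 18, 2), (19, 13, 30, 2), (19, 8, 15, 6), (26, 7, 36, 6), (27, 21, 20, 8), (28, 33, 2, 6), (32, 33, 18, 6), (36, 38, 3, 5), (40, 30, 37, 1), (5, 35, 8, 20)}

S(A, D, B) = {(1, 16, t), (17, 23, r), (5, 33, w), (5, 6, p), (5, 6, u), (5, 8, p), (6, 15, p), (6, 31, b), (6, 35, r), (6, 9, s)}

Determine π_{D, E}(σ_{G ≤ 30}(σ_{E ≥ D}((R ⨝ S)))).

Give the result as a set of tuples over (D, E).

Joining R and S on A yields {(19, 8, 15, 6, 15, p), (19, 8, 15, 6, 31, b), (19, 8, 15, 6, 35, r), (19, 8, 15, 6, 9, s), (26, 7, 36, 6, 15, p), (26, 7, 36, 6, 31, b), (26, 7, 36, 6, 35, r), (26, 7, 36, 6, 9, s), (28, 33, 2, 6, 15, p), (28, 33, 2, 6, 31, b), (28, 33, 2, 6, 35, r), (28, 33, 2, 6, 9, s), (32, 33, 18, 6, 15, p), (32, 33, 18, 6, 31, b), (32, 33, 18, 6, 35, r), (32, 33, 18, 6, 9, s), (36, 38, 3, 5, 33, w), (36, 38, 3, 5, 6, p), (36, 38, 3, 5, 6, u), (36, 38, 3, 5, 8, p), (40, 30, 37, 1, 16, t)}.
Filtering on E ≥ D leaves {(19, 8, 15, 6, 15, p), (19, 8, 15, 6, 9, s), (26, 7, 36, 6, 15, p), (26, 7, 36, 6, 31, b), (26, 7, 36, 6, 35, r), (26, 7, 36, 6, 9, s), (32, 33, 18, 6, 15, p), (32, 33, 18, 6, 9, s), (40, 30, 37, 1, 16, t)}.
Filtering on G ≤ 30 leaves {(19, 8, 15, 6, 15, p), (19, 8, 15, 6, 9, s), (26, 7, 36, 6, 15, p), (26, 7, 36, 6, 31, b), (26, 7, 36, 6, 35, r), (26, 7, 36, 6, 9, s), (40, 30, 37, 1, 16, t)}.
Keep only column(s) D, E: {(15, 15), (15, 36), (16, 37), (31, 36), (35, 36), (9, 15), (9, 36)}

{(15, 15), (15, 36), (16, 37), (31, 36), (35, 36), (9, 15), (9, 36)}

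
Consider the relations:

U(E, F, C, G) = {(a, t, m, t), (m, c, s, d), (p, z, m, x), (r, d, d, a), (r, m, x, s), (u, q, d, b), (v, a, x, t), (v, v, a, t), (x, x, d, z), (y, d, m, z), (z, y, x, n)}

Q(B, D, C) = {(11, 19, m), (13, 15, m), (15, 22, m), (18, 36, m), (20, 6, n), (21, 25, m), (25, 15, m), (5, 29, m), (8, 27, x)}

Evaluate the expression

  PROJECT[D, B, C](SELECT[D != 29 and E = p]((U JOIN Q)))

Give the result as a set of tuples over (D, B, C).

Natural join on C: {(a, t, m, t, 11, 19), (a, t, m, t, 13, 15), (a, t, m, t, 15, 22), (a, t, m, t, 18, 36), (a, t, m, t, 21, 25), (a, t, m, t, 25, 15), (a, t, m, t, 5, 29), (p, z, m, x, 11, 19), (p, z, m, x, 13, 15), (p, z, m, x, 15, 22), (p, z, m, x, 18, 36), (p, z, m, x, 21, 25), (p, z, m, x, 25, 15), (p, z, m, x, 5, 29), (r, m, x, s, 8, 27), (v, a, x, t, 8, 27), (y, d, m, z, 11, 19), (y, d, m, z, 13, 15), (y, d, m, z, 15, 22), (y, d, m, z, 18, 36), (y, d, m, z, 21, 25), (y, d, m, z, 25, 15), (y, d, m, z, 5, 29), (z, y, x, n, 8, 27)}
Filtering on D != 29 and E = p leaves {(p, z, m, x, 11, 19), (p, z, m, x, 13, 15), (p, z, m, x, 15, 22), (p, z, m, x, 18, 36), (p, z, m, x, 21, 25), (p, z, m, x, 25, 15)}.
π[D, B, C]: project onto (D, B, C) → {(15, 13, m), (15, 25, m), (19, 11, m), (22, 15, m), (25, 21, m), (36, 18, m)}

{(15, 13, m), (15, 25, m), (19, 11, m), (22, 15, m), (25, 21, m), (36, 18, m)}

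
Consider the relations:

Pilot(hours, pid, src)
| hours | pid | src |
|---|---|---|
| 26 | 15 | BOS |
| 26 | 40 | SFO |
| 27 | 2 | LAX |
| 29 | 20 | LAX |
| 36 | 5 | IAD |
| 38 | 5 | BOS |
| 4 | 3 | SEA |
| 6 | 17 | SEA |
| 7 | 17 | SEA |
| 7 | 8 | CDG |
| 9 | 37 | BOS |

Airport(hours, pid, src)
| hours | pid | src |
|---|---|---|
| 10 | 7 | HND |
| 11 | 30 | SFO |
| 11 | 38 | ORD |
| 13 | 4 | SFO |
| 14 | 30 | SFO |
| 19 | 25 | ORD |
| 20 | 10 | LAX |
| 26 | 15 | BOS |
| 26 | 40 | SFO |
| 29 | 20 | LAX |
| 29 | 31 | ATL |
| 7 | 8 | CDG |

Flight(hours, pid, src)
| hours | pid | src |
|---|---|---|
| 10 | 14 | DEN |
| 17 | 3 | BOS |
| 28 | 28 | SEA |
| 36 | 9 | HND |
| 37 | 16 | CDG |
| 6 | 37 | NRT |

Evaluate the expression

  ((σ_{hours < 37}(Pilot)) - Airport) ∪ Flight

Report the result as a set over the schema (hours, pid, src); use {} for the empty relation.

Selection hours < 37: {(26, 15, BOS), (26, 40, SFO), (27, 2, LAX), (29, 20, LAX), (36, 5, IAD), (4, 3, SEA), (6, 17, SEA), (7, 17, SEA), (7, 8, CDG), (9, 37, BOS)}
Set difference of the two operands is {(27, 2, LAX), (36, 5, IAD), (4, 3, SEA), (6, 17, SEA), (7, 17, SEA), (9, 37, BOS)}.
Set union of the two operands is {(10, 14, DEN), (17, 3, BOS), (27, 2, LAX), (28, 28, SEA), (36, 5, IAD), (36, 9, HND), (37, 16, CDG), (4, 3, SEA), (6, 17, SEA), (6, 37, NRT), (7, 17, SEA), (9, 37, BOS)}.

{(10, 14, DEN), (17, 3, BOS), (27, 2, LAX), (28, 28, SEA), (36, 5, IAD), (36, 9, HND), (37, 16, CDG), (4, 3, SEA), (6, 17, SEA), (6, 37, NRT), (7, 17, SEA), (9, 37, BOS)}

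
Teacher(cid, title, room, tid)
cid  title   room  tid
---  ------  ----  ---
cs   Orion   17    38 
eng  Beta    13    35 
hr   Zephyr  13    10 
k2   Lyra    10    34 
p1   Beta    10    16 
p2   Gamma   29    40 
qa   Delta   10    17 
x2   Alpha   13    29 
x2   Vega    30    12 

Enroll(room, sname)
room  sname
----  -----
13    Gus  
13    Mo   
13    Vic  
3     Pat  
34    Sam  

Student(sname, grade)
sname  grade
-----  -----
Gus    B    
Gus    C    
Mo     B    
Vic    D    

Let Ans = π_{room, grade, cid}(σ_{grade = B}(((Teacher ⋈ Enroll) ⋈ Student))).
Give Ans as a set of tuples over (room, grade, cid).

{(13, B, eng), (13, B, hr), (13, B, x2)}

Natural join on room: {(eng, Beta, 13, 35, Gus), (eng, Beta, 13, 35, Mo), (eng, Beta, 13, 35, Vic), (hr, Zephyr, 13, 10, Gus), (hr, Zephyr, 13, 10, Mo), (hr, Zephyr, 13, 10, Vic), (x2, Alpha, 13, 29, Gus), (x2, Alpha, 13, 29, Mo), (x2, Alpha, 13, 29, Vic)}
Natural join on sname: {(eng, Beta, 13, 35, Gus, B), (eng, Beta, 13, 35, Gus, C), (eng, Beta, 13, 35, Mo, B), (eng, Beta, 13, 35, Vic, D), (hr, Zephyr, 13, 10, Gus, B), (hr, Zephyr, 13, 10, Gus, C), (hr, Zephyr, 13, 10, Mo, B), (hr, Zephyr, 13, 10, Vic, D), (x2, Alpha, 13, 29, Gus, B), (x2, Alpha, 13, 29, Gus, C), (x2, Alpha, 13, 29, Mo, B), (x2, Alpha, 13, 29, Vic, D)}
Selection grade = B: {(eng, Beta, 13, 35, Gus, B), (eng, Beta, 13, 35, Mo, B), (hr, Zephyr, 13, 10, Gus, B), (hr, Zephyr, 13, 10, Mo, B), (x2, Alpha, 13, 29, Gus, B), (x2, Alpha, 13, 29, Mo, B)}
π_{room, grade, cid} gives {(13, B, eng), (13, B, hr), (13, B, x2)} (3 duplicate(s) eliminated).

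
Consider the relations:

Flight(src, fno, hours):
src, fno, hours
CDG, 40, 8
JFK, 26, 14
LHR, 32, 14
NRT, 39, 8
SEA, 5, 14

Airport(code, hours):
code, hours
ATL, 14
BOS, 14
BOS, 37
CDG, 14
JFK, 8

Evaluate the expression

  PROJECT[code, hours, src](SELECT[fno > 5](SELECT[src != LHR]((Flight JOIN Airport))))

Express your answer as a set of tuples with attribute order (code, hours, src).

{(ATL, 14, JFK), (BOS, 14, JFK), (CDG, 14, JFK), (JFK, 8, CDG), (JFK, 8, NRT)}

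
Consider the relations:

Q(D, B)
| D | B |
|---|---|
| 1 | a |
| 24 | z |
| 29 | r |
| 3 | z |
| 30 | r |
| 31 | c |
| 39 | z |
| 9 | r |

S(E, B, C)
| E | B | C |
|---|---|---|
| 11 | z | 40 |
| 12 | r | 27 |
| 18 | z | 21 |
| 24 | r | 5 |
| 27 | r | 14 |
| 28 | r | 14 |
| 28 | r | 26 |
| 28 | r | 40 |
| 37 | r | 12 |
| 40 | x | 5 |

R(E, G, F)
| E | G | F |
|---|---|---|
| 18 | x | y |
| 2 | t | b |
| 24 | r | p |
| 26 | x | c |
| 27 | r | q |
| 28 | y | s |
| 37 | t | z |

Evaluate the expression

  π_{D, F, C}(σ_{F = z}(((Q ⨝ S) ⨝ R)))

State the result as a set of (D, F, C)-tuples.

{(29, z, 12), (30, z, 12), (9, z, 12)}

Natural join on B: {(24, z, 11, 40), (24, z, 18, 21), (29, r, 12, 27), (29, r, 24, 5), (29, r, 27, 14), (29, r, 28, 14), (29, r, 28, 26), (29, r, 28, 40), (29, r, 37, 12), (3, z, 11, 40), (3, z, 18, 21), (30, r, 12, 27), (30, r, 24, 5), (30, r, 27, 14), (30, r, 28, 14), (30, r, 28, 26), (30, r, 28, 40), (30, r, 37, 12), (39, z, 11, 40), (39, z, 18, 21), (9, r, 12, 27), (9, r, 24, 5), (9, r, 27, 14), (9, r, 28, 14), (9, r, 28, 26), (9, r, 28, 40), (9, r, 37, 12)}
Natural join on E: {(24, z, 18, 21, x, y), (29, r, 24, 5, r, p), (29, r, 27, 14, r, q), (29, r, 28, 14, y, s), (29, r, 28, 26, y, s), (29, r, 28, 40, y, s), (29, r, 37, 12, t, z), (3, z, 18, 21, x, y), (30, r, 24, 5, r, p), (30, r, 27, 14, r, q), (30, r, 28, 14, y, s), (30, r, 28, 26, y, s), (30, r, 28, 40, y, s), (30, r, 37, 12, t, z), (39, z, 18, 21, x, y), (9, r, 24, 5, r, p), (9, r, 27, 14, r, q), (9, r, 28, 14, y, s), (9, r, 28, 26, y, s), (9, r, 28, 40, y, s), (9, r, 37, 12, t, z)}
Selection F = z: {(29, r, 37, 12, t, z), (30, r, 37, 12, t, z), (9, r, 37, 12, t, z)}
π[D, F, C]: project onto (D, F, C) → {(29, z, 12), (30, z, 12), (9, z, 12)}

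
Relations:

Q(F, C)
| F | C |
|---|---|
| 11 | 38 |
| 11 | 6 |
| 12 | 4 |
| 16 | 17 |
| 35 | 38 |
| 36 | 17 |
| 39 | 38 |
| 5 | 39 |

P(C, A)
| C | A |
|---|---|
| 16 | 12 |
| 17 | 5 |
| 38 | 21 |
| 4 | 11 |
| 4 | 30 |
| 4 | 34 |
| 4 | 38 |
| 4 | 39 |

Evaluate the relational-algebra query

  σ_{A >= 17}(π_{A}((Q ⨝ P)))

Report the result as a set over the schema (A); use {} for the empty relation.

{21, 30, 34, 38, 39}

Natural join on C: {(11, 38, 21), (12, 4, 11), (12, 4, 30), (12, 4, 34), (12, 4, 38), (12, 4, 39), (16, 17, 5), (35, 38, 21), (36, 17, 5), (39, 38, 21)}
Keep only column(s) A (3 duplicate(s) eliminated): {11, 21, 30, 34, 38, 39, 5}
σ[A >= 17]: keep tuples satisfying A >= 17 → {21, 30, 34, 38, 39}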